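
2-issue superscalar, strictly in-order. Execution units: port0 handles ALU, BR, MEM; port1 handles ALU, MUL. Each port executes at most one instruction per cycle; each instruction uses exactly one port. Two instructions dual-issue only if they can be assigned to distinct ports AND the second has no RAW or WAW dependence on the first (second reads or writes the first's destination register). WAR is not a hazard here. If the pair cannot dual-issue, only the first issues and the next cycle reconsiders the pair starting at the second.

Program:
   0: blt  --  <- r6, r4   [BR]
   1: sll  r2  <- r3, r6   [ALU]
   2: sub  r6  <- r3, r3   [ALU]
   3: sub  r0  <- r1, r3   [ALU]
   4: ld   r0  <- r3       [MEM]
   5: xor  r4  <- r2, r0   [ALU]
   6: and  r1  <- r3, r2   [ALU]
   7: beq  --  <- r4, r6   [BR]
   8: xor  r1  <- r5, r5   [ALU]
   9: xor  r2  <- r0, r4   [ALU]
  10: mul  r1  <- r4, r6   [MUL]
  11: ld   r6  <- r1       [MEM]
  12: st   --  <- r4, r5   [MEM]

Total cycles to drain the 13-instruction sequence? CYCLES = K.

[0] i0/i1  blt.BR;sll.ALU  -- 2-wide
[1] i2/i3  sub.ALU;sub.ALU  -- 2-wide
[2] i4  ld.MEM  -- RAW r0
[3] i5/i6  xor.ALU;and.ALU  -- 2-wide
[4] i7/i8  beq.BR;xor.ALU  -- 2-wide
[5] i9/i10  xor.ALU;mul.MUL  -- 2-wide
[6] i11  ld.MEM  -- no-port MEM/MEM
[7] i12  st.MEM  -- tail

CYCLES = 8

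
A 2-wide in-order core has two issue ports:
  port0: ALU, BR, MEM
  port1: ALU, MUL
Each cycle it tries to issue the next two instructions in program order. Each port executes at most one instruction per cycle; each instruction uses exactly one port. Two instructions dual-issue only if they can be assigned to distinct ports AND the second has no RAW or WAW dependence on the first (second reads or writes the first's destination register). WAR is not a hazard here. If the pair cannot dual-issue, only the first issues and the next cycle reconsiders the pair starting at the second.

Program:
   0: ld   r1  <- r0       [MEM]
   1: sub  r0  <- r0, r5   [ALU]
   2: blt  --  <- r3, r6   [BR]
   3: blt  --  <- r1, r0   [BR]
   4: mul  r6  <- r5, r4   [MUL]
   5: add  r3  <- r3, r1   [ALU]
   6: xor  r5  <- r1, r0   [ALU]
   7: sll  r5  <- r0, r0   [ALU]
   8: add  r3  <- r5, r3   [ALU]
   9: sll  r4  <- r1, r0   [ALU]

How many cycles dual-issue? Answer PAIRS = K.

PAIRS = 4

  cy0 -> i0+i1 (ld sub) pair
  cy1 -> i2 (blt) no-port BR/BR
  cy2 -> i3+i4 (blt mul) pair
  cy3 -> i5+i6 (add xor) pair
  cy4 -> i7 (sll) RAW r5
  cy5 -> i8+i9 (add sll) pair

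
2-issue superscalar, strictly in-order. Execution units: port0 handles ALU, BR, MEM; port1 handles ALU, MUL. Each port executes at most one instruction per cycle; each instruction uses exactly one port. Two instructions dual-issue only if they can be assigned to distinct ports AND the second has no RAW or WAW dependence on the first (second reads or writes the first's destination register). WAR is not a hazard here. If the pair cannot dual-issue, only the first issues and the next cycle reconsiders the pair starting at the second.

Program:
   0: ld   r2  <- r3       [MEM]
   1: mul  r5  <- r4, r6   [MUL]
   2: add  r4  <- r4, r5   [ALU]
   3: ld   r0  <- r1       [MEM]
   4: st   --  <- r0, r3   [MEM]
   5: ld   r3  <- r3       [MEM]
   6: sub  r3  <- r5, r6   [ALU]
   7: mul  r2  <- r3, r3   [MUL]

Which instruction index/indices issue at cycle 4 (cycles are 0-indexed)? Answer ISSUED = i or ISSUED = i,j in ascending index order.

t=0 i0/i1:ld;mul ; dual
t=1 i2/i3:add;ld ; dual
t=2 i4:st ; no-port MEM/MEM
t=3 i5:ld ; WAW r3
t=4 i6:sub ; RAW r3
t=5 i7:mul ; tail

ISSUED = 6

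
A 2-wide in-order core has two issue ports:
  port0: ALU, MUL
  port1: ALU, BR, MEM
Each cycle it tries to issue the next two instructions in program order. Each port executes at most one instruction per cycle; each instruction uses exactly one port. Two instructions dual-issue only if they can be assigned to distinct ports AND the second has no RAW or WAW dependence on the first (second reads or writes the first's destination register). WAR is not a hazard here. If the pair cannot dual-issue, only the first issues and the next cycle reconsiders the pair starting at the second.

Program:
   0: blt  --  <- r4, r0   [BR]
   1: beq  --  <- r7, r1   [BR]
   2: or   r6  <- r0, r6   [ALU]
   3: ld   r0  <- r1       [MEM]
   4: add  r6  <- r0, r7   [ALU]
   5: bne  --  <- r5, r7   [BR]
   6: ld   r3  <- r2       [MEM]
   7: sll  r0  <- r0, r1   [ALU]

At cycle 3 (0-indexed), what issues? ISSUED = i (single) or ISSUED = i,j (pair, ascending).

ISSUED = 4,5

[0] i0  blt.BR  -- no-port BR/BR
[1] i1+i2  beq.BR;or.ALU  -- pair
[2] i3  ld.MEM  -- RAW r0
[3] i4+i5  add.ALU;bne.BR  -- pair
[4] i6+i7  ld.MEM;sll.ALU  -- pair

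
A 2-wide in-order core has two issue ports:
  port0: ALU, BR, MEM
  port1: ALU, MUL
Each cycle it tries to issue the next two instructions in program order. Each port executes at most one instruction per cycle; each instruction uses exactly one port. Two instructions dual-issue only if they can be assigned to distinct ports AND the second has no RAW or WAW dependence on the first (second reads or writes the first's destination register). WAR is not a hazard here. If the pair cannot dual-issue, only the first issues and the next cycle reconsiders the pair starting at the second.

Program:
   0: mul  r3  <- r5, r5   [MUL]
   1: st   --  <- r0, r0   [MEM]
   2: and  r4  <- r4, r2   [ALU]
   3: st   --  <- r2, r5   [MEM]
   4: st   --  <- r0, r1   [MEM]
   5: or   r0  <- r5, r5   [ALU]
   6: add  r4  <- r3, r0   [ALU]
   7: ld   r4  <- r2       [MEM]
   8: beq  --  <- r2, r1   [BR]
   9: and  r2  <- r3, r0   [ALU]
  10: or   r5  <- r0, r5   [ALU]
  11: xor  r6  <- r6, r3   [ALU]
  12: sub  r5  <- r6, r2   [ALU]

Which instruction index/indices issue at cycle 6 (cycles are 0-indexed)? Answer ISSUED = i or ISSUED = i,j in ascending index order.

c0: i0,i1 mul+st  2-wide
c1: i2,i3 and+st  2-wide
c2: i4,i5 st+or  2-wide
c3: i6 add  WAW r4
c4: i7 ld  no-port MEM/BR
c5: i8,i9 beq+and  2-wide
c6: i10,i11 or+xor  2-wide
c7: i12 sub  tail

ISSUED = 10,11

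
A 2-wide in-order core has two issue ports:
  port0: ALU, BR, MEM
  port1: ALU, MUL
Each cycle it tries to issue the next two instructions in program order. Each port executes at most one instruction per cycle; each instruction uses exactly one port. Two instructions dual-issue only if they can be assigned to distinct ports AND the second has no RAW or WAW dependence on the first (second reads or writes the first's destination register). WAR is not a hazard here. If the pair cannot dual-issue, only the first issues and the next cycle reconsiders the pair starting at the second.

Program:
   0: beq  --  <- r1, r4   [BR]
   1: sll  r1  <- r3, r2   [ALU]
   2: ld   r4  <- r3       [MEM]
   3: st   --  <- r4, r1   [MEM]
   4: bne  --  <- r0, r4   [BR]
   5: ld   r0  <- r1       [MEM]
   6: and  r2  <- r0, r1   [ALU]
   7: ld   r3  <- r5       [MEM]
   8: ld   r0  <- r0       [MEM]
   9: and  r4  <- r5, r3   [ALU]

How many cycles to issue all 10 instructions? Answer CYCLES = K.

CYCLES = 7

0. beq.BR sll.ALU @i0,i1  | dual
1. ld.MEM @i2  | no-port MEM/MEM
2. st.MEM @i3  | no-port MEM/BR
3. bne.BR @i4  | no-port BR/MEM
4. ld.MEM @i5  | RAW r0
5. and.ALU ld.MEM @i6,i7  | dual
6. ld.MEM and.ALU @i8,i9  | dual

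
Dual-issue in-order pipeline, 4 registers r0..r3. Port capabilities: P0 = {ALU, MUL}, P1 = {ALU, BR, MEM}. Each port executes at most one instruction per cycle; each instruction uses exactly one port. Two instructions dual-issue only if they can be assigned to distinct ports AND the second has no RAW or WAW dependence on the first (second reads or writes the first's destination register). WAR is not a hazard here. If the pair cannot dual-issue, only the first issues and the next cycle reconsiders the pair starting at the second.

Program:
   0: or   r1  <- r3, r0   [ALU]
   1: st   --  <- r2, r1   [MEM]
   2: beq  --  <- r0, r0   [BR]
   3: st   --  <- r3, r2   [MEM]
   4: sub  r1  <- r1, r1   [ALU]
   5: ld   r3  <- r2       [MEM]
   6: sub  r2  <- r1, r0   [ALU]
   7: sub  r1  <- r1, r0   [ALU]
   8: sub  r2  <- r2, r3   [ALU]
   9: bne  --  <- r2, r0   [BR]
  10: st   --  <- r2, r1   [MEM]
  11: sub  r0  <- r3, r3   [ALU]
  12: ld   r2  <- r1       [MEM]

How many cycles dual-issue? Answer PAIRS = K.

PAIRS = 4

#0 head=0: or i0 RAW r1
#1 head=1: st i1 no-port MEM/BR
#2 head=2: beq i2 no-port BR/MEM
#3 head=3: st sub i3/i4 2-wide
#4 head=5: ld sub i5/i6 2-wide
#5 head=7: sub sub i7/i8 2-wide
#6 head=9: bne i9 no-port BR/MEM
#7 head=10: st sub i10/i11 2-wide
#8 head=12: ld i12 tail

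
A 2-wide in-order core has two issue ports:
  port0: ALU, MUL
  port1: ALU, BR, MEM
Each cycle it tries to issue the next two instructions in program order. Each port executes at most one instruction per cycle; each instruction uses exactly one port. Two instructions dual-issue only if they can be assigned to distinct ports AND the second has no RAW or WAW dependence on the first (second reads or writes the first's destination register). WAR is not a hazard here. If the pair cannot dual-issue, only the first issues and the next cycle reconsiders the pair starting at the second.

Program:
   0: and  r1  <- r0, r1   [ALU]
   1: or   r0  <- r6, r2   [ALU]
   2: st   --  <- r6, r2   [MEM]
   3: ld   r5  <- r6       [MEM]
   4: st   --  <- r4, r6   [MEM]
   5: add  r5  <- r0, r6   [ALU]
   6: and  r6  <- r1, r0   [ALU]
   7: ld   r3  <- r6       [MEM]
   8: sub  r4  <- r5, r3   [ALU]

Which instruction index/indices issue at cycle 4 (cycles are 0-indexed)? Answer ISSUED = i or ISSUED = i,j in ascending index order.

0. and.ALU or.ALU @i0&i1  | dual
1. st.MEM @i2  | no-port MEM/MEM
2. ld.MEM @i3  | no-port MEM/MEM
3. st.MEM add.ALU @i4&i5  | dual
4. and.ALU @i6  | RAW r6
5. ld.MEM @i7  | RAW r3
6. sub.ALU @i8  | tail

ISSUED = 6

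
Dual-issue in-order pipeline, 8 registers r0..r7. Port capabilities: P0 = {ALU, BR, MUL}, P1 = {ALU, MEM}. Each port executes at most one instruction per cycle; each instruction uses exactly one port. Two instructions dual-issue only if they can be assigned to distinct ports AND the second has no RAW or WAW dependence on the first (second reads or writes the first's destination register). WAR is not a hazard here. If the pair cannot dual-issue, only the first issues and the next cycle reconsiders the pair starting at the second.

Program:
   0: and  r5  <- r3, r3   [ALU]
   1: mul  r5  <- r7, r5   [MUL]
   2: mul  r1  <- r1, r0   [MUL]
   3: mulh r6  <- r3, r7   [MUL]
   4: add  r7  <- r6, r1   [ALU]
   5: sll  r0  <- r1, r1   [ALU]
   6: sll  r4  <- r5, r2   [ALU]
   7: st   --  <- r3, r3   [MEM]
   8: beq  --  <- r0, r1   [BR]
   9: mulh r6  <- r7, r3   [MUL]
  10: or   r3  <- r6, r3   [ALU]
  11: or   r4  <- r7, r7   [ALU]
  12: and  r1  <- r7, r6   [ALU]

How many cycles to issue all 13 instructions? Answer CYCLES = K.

#0 head=0: and i0 RAW+WAW r5
#1 head=1: mul i1 no-port MUL/MUL
#2 head=2: mul i2 no-port MUL/MUL
#3 head=3: mulh i3 RAW r6
#4 head=4: add sll i4/i5 dual
#5 head=6: sll st i6/i7 dual
#6 head=8: beq i8 no-port BR/MUL
#7 head=9: mulh i9 RAW r6
#8 head=10: or or i10/i11 dual
#9 head=12: and i12 tail

CYCLES = 10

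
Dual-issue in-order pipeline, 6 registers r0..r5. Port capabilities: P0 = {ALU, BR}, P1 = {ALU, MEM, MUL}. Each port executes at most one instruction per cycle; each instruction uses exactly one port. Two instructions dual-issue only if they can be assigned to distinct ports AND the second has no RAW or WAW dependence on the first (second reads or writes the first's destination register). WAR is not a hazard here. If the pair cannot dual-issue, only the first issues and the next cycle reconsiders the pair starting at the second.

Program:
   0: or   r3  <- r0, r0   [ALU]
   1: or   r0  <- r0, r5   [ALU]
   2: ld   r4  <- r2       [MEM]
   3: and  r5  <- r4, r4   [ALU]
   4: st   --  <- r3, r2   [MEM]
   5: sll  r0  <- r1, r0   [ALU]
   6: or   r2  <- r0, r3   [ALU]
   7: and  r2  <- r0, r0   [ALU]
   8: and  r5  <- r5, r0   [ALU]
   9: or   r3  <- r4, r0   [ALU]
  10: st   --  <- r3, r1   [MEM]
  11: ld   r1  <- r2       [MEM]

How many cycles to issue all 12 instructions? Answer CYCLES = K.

t=0 i0&i1:or.ALU/or.ALU ; 2-wide
t=1 i2:ld.MEM ; RAW r4
t=2 i3&i4:and.ALU/st.MEM ; 2-wide
t=3 i5:sll.ALU ; RAW r0
t=4 i6:or.ALU ; WAW r2
t=5 i7&i8:and.ALU/and.ALU ; 2-wide
t=6 i9:or.ALU ; RAW r3
t=7 i10:st.MEM ; no-port MEM/MEM
t=8 i11:ld.MEM ; tail

CYCLES = 9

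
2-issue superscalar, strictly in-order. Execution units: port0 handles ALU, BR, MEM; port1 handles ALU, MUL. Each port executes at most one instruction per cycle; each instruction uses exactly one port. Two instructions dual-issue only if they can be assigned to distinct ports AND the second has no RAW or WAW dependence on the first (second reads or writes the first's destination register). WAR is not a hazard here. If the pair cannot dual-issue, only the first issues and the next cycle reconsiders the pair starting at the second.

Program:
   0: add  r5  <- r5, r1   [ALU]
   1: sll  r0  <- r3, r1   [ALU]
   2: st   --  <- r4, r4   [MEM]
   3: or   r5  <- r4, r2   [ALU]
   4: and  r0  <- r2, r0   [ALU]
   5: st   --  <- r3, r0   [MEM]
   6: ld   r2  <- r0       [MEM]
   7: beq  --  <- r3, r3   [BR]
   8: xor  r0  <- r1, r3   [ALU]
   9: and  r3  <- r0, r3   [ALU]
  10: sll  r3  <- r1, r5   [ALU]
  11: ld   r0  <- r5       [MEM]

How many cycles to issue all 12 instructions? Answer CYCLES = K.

CYCLES = 8

c0: i0&i1 add.ALU sll.ALU  dual
c1: i2&i3 st.MEM or.ALU  dual
c2: i4 and.ALU  RAW r0
c3: i5 st.MEM  no-port MEM/MEM
c4: i6 ld.MEM  no-port MEM/BR
c5: i7&i8 beq.BR xor.ALU  dual
c6: i9 and.ALU  WAW r3
c7: i10&i11 sll.ALU ld.MEM  dual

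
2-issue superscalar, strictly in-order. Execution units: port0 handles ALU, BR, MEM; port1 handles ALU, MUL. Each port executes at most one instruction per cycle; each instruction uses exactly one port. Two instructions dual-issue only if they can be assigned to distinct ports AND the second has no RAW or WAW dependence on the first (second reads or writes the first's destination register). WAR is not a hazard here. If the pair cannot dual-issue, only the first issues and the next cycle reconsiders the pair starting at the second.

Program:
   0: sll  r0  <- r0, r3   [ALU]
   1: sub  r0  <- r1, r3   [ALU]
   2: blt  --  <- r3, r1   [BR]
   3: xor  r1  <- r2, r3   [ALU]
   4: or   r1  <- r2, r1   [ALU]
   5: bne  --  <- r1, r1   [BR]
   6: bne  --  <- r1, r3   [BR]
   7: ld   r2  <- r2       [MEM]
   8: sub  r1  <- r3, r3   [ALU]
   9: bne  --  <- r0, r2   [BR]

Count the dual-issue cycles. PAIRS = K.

PAIRS = 2

  cy0 -> i0 (sll) WAW r0
  cy1 -> i1,i2 (sub;blt) 2-wide
  cy2 -> i3 (xor) RAW+WAW r1
  cy3 -> i4 (or) RAW r1
  cy4 -> i5 (bne) no-port BR/BR
  cy5 -> i6 (bne) no-port BR/MEM
  cy6 -> i7,i8 (ld;sub) 2-wide
  cy7 -> i9 (bne) tail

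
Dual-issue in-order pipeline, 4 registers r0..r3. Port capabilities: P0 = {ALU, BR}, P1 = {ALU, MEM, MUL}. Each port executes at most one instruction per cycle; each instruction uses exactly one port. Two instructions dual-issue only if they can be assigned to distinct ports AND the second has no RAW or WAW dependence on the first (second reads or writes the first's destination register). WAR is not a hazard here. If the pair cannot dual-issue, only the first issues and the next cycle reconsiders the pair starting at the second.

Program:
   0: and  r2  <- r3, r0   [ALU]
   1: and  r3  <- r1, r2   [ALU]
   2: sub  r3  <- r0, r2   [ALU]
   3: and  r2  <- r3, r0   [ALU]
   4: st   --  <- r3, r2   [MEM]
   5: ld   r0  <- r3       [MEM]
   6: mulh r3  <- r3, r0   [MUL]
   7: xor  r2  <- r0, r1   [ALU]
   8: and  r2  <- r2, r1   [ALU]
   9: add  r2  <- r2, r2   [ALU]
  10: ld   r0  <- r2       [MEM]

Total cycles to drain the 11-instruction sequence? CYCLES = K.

[0] i0  and  -- RAW r2
[1] i1  and  -- WAW r3
[2] i2  sub  -- RAW r3
[3] i3  and  -- RAW r2
[4] i4  st  -- no-port MEM/MEM
[5] i5  ld  -- no-port MEM/MUL
[6] i6+i7  mulh/xor  -- pair
[7] i8  and  -- RAW+WAW r2
[8] i9  add  -- RAW r2
[9] i10  ld  -- tail

CYCLES = 10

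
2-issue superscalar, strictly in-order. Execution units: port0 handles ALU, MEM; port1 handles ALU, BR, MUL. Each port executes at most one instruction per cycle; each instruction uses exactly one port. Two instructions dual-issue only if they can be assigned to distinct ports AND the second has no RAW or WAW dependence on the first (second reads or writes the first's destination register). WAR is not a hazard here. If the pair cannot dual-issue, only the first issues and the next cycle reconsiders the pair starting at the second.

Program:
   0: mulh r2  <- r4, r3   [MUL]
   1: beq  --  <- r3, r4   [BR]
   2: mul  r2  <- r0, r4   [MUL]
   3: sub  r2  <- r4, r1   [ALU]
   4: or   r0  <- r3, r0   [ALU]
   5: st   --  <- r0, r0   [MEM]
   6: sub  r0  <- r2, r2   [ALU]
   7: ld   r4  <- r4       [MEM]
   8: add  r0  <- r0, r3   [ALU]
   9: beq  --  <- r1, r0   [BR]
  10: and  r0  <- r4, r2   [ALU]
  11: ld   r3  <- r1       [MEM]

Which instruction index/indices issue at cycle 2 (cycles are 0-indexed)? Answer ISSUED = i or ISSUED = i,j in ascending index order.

ISSUED = 2

t=0 i0:mulh ; no-port MUL/BR
t=1 i1:beq ; no-port BR/MUL
t=2 i2:mul ; WAW r2
t=3 i3/i4:sub or ; 2-wide
t=4 i5/i6:st sub ; 2-wide
t=5 i7/i8:ld add ; 2-wide
t=6 i9/i10:beq and ; 2-wide
t=7 i11:ld ; tail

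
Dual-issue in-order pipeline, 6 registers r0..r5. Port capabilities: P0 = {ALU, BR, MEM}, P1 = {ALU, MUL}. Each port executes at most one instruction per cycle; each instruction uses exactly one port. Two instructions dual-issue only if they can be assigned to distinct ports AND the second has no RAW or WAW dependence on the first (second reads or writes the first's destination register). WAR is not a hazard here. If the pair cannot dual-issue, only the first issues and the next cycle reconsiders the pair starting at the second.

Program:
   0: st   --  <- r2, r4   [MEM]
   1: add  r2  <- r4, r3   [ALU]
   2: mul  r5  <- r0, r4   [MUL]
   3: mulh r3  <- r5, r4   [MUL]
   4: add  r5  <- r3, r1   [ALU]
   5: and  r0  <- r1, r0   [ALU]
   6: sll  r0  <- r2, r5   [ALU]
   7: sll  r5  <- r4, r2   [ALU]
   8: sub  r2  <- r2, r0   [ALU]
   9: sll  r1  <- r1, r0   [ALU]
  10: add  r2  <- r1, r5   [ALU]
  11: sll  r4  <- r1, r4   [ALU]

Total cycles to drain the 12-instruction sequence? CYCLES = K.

CYCLES = 7

  cy0 -> i0,i1 (st.MEM+add.ALU) pair
  cy1 -> i2 (mul.MUL) no-port MUL/MUL
  cy2 -> i3 (mulh.MUL) RAW r3
  cy3 -> i4,i5 (add.ALU+and.ALU) pair
  cy4 -> i6,i7 (sll.ALU+sll.ALU) pair
  cy5 -> i8,i9 (sub.ALU+sll.ALU) pair
  cy6 -> i10,i11 (add.ALU+sll.ALU) pair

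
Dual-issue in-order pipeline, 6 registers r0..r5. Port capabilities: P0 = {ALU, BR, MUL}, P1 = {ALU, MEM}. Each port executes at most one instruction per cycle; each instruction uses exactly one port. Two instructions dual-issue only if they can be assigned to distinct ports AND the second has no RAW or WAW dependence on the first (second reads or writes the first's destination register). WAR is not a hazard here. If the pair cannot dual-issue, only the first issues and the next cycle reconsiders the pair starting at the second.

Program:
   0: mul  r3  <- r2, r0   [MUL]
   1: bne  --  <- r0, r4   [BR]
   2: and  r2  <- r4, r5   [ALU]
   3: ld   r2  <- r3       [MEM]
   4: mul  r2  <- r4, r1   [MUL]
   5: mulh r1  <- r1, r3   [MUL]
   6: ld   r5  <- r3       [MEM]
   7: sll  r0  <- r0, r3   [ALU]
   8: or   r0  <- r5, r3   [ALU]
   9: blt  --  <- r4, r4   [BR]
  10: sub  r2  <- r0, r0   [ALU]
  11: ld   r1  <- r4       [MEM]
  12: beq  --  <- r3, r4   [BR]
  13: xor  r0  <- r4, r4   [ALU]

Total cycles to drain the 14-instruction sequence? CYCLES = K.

[0] i0  mul.MUL  -- no-port MUL/BR
[1] i1+i2  bne.BR;and.ALU  -- dual
[2] i3  ld.MEM  -- WAW r2
[3] i4  mul.MUL  -- no-port MUL/MUL
[4] i5+i6  mulh.MUL;ld.MEM  -- dual
[5] i7  sll.ALU  -- WAW r0
[6] i8+i9  or.ALU;blt.BR  -- dual
[7] i10+i11  sub.ALU;ld.MEM  -- dual
[8] i12+i13  beq.BR;xor.ALU  -- dual

CYCLES = 9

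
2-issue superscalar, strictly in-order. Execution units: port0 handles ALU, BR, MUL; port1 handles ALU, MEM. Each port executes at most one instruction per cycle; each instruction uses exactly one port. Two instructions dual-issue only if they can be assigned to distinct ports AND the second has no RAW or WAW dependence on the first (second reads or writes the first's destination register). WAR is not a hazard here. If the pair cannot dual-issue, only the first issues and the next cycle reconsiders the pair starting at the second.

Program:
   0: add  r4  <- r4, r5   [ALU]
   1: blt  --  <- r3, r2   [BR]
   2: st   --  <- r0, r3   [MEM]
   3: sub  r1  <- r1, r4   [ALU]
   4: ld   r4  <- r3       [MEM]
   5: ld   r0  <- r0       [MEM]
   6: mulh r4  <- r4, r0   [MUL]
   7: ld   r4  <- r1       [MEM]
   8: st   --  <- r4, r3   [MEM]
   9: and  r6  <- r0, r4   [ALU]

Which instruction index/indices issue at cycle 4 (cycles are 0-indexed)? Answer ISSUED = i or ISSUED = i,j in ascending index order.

ISSUED = 6

[0] i0/i1  add.ALU;blt.BR  -- pair
[1] i2/i3  st.MEM;sub.ALU  -- pair
[2] i4  ld.MEM  -- no-port MEM/MEM
[3] i5  ld.MEM  -- RAW r0
[4] i6  mulh.MUL  -- WAW r4
[5] i7  ld.MEM  -- no-port MEM/MEM
[6] i8/i9  st.MEM;and.ALU  -- pair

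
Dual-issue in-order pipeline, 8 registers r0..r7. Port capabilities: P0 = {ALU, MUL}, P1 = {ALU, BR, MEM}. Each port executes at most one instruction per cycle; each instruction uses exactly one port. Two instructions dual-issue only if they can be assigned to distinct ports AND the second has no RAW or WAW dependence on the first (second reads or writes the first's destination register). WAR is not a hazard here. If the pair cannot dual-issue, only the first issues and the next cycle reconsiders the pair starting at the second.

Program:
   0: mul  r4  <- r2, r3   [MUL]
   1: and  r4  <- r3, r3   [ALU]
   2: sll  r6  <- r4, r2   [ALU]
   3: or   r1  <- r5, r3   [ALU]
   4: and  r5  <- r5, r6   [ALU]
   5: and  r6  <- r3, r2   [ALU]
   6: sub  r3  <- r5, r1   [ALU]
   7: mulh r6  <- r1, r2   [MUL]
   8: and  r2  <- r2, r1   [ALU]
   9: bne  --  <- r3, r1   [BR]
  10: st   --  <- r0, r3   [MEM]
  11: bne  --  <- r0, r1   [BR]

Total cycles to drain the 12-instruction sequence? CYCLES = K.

0. mul.MUL @i0  | WAW r4
1. and.ALU @i1  | RAW r4
2. sll.ALU/or.ALU @i2+i3  | dual
3. and.ALU/and.ALU @i4+i5  | dual
4. sub.ALU/mulh.MUL @i6+i7  | dual
5. and.ALU/bne.BR @i8+i9  | dual
6. st.MEM @i10  | no-port MEM/BR
7. bne.BR @i11  | tail

CYCLES = 8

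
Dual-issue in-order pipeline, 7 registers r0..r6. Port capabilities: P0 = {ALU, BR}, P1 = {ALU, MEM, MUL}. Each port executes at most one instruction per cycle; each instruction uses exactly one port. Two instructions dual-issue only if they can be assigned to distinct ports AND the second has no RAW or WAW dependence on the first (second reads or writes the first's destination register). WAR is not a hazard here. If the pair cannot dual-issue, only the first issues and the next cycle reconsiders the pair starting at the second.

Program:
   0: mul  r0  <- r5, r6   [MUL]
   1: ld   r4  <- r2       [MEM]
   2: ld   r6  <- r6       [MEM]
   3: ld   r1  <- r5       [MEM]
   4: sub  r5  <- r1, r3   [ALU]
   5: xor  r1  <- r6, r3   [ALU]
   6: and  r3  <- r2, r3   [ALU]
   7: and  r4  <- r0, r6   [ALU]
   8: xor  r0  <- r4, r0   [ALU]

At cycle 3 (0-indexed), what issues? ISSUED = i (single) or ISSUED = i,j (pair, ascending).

ISSUED = 3

t=0 i0:mul ; no-port MUL/MEM
t=1 i1:ld ; no-port MEM/MEM
t=2 i2:ld ; no-port MEM/MEM
t=3 i3:ld ; RAW r1
t=4 i4&i5:sub;xor ; pair
t=5 i6&i7:and;and ; pair
t=6 i8:xor ; tail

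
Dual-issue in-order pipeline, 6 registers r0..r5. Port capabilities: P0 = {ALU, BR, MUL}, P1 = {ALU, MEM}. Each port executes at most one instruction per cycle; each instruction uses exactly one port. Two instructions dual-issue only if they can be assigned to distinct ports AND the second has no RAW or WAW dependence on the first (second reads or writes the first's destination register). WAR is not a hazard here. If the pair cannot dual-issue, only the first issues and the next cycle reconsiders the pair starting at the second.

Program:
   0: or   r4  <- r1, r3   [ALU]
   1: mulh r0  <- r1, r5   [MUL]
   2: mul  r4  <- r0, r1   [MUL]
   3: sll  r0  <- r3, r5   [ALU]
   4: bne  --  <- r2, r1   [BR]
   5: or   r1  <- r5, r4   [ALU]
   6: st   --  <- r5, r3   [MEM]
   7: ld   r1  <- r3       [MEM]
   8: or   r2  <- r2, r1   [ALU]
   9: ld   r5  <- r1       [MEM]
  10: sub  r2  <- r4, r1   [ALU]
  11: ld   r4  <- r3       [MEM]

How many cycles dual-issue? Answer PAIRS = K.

PAIRS = 5

t=0 i0,i1:or.ALU/mulh.MUL ; pair
t=1 i2,i3:mul.MUL/sll.ALU ; pair
t=2 i4,i5:bne.BR/or.ALU ; pair
t=3 i6:st.MEM ; no-port MEM/MEM
t=4 i7:ld.MEM ; RAW r1
t=5 i8,i9:or.ALU/ld.MEM ; pair
t=6 i10,i11:sub.ALU/ld.MEM ; pair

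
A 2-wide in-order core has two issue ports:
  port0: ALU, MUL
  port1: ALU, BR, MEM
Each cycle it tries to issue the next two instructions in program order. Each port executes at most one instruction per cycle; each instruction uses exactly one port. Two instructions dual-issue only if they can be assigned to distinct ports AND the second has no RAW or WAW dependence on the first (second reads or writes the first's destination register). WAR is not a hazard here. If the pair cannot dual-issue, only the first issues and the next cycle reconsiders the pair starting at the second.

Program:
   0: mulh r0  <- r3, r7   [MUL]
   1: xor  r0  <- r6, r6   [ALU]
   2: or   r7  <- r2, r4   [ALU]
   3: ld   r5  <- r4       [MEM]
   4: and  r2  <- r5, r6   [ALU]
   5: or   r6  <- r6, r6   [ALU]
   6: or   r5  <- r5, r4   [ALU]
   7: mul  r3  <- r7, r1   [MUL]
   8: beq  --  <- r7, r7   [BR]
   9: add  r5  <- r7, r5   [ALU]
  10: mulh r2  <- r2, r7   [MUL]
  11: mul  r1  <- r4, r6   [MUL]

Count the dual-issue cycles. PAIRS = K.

PAIRS = 4

c0: i0 mulh  WAW r0
c1: i1/i2 xor or  dual
c2: i3 ld  RAW r5
c3: i4/i5 and or  dual
c4: i6/i7 or mul  dual
c5: i8/i9 beq add  dual
c6: i10 mulh  no-port MUL/MUL
c7: i11 mul  tail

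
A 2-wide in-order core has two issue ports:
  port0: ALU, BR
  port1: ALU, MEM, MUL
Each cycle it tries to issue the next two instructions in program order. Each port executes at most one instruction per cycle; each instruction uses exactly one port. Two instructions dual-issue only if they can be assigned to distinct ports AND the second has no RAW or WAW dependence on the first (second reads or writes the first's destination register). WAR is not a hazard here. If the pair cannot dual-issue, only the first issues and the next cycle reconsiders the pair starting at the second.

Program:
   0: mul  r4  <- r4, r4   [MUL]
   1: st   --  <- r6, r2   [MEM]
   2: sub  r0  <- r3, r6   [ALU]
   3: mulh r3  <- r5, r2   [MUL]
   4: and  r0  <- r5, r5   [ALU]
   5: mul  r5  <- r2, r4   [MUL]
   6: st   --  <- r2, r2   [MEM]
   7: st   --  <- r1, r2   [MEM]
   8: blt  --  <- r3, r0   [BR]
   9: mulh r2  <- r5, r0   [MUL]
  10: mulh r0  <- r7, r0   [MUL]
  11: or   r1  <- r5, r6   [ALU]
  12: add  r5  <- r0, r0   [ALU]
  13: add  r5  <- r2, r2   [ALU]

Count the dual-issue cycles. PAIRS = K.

PAIRS = 4

0. mul @i0  | no-port MUL/MEM
1. st/sub @i1/i2  | dual
2. mulh/and @i3/i4  | dual
3. mul @i5  | no-port MUL/MEM
4. st @i6  | no-port MEM/MEM
5. st/blt @i7/i8  | dual
6. mulh @i9  | no-port MUL/MUL
7. mulh/or @i10/i11  | dual
8. add @i12  | WAW r5
9. add @i13  | tail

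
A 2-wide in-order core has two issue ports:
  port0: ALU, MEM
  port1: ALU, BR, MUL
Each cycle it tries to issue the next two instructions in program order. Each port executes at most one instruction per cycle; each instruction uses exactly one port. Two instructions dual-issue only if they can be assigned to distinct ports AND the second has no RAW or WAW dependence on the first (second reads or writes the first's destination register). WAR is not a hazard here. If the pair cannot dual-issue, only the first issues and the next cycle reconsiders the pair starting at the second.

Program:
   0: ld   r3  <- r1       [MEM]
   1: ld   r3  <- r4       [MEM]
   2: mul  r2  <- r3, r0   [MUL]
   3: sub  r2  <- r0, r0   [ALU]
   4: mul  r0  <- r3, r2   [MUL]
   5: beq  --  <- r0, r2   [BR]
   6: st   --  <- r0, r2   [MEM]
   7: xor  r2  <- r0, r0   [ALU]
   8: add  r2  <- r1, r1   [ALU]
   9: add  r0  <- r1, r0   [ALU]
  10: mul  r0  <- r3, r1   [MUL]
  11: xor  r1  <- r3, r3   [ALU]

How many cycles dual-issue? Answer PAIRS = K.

t=0 i0:ld ; no-port MEM/MEM
t=1 i1:ld ; RAW r3
t=2 i2:mul ; WAW r2
t=3 i3:sub ; RAW r2
t=4 i4:mul ; no-port MUL/BR
t=5 i5/i6:beq st ; dual
t=6 i7:xor ; WAW r2
t=7 i8/i9:add add ; dual
t=8 i10/i11:mul xor ; dual

PAIRS = 3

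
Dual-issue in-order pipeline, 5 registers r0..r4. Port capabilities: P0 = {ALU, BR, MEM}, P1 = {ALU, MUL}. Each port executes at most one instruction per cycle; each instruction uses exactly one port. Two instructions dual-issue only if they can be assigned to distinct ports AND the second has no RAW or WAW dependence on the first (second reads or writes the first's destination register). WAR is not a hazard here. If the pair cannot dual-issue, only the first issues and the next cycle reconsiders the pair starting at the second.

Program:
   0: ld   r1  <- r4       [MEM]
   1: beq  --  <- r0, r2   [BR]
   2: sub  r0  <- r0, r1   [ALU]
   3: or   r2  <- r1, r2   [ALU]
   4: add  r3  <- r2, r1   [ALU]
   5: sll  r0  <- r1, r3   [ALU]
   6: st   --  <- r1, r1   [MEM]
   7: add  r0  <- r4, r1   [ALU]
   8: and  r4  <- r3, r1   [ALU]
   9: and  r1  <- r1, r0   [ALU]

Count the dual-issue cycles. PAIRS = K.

PAIRS = 3

t=0 i0:ld.MEM ; no-port MEM/BR
t=1 i1&i2:beq.BR sub.ALU ; 2-wide
t=2 i3:or.ALU ; RAW r2
t=3 i4:add.ALU ; RAW r3
t=4 i5&i6:sll.ALU st.MEM ; 2-wide
t=5 i7&i8:add.ALU and.ALU ; 2-wide
t=6 i9:and.ALU ; tail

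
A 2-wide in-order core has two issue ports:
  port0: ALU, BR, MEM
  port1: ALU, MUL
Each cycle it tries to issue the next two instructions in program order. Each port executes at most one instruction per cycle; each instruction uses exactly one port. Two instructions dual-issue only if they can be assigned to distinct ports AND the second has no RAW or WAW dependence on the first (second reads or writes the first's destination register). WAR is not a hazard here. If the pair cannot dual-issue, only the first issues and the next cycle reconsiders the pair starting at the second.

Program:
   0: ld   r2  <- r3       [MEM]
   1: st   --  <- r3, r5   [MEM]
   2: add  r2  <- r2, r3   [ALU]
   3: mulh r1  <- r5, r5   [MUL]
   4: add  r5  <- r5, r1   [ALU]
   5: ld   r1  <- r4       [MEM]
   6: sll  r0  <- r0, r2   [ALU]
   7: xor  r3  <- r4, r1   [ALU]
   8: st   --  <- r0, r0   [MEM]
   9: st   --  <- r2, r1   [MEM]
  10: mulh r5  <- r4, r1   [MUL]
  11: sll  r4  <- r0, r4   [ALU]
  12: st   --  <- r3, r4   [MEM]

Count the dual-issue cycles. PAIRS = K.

PAIRS = 4

c0: i0 ld  no-port MEM/MEM
c1: i1,i2 st;add  2-wide
c2: i3 mulh  RAW r1
c3: i4,i5 add;ld  2-wide
c4: i6,i7 sll;xor  2-wide
c5: i8 st  no-port MEM/MEM
c6: i9,i10 st;mulh  2-wide
c7: i11 sll  RAW r4
c8: i12 st  tail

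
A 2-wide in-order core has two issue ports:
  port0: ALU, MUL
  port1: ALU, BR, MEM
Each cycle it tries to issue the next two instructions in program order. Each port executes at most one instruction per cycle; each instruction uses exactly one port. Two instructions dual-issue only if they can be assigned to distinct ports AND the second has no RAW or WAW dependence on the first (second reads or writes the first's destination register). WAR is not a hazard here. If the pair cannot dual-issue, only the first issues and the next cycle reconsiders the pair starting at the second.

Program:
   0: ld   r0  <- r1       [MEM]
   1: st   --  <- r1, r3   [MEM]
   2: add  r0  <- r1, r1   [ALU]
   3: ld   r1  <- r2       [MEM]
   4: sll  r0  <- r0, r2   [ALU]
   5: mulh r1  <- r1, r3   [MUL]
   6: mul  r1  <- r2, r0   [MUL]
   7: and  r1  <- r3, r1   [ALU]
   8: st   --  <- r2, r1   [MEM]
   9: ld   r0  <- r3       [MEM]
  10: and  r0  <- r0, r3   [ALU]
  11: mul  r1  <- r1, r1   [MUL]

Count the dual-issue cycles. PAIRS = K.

  cy0 -> i0 (ld.MEM) no-port MEM/MEM
  cy1 -> i1/i2 (st.MEM;add.ALU) pair
  cy2 -> i3/i4 (ld.MEM;sll.ALU) pair
  cy3 -> i5 (mulh.MUL) no-port MUL/MUL
  cy4 -> i6 (mul.MUL) RAW+WAW r1
  cy5 -> i7 (and.ALU) RAW r1
  cy6 -> i8 (st.MEM) no-port MEM/MEM
  cy7 -> i9 (ld.MEM) RAW+WAW r0
  cy8 -> i10/i11 (and.ALU;mul.MUL) pair

PAIRS = 3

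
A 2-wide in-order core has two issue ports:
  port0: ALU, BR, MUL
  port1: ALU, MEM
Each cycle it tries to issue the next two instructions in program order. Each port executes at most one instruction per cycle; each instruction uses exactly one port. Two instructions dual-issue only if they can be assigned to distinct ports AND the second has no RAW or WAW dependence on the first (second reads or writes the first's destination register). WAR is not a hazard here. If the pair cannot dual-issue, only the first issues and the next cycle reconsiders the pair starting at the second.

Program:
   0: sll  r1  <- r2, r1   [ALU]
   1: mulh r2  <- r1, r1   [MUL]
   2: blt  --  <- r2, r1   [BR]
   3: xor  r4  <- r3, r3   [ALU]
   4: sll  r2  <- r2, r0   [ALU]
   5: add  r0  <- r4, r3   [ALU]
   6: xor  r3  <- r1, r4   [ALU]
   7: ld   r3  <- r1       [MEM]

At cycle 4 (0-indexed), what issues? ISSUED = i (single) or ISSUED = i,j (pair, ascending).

ISSUED = 6

c0: i0 sll.ALU  RAW r1
c1: i1 mulh.MUL  no-port MUL/BR
c2: i2&i3 blt.BR/xor.ALU  pair
c3: i4&i5 sll.ALU/add.ALU  pair
c4: i6 xor.ALU  WAW r3
c5: i7 ld.MEM  tail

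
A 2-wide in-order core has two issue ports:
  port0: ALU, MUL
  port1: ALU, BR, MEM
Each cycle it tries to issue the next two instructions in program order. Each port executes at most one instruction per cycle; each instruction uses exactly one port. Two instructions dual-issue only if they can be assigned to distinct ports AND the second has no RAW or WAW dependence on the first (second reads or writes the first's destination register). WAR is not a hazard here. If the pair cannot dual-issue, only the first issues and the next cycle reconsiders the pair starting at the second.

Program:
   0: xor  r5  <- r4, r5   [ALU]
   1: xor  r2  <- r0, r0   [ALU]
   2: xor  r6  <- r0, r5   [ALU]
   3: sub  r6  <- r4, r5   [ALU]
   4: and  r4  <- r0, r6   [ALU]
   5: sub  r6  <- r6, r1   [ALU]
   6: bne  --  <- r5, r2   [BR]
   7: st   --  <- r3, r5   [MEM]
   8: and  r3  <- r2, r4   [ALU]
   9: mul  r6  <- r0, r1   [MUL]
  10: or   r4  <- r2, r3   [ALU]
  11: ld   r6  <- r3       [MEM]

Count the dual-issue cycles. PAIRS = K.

PAIRS = 4

c0: i0,i1 xor+xor  dual
c1: i2 xor  WAW r6
c2: i3 sub  RAW r6
c3: i4,i5 and+sub  dual
c4: i6 bne  no-port BR/MEM
c5: i7,i8 st+and  dual
c6: i9,i10 mul+or  dual
c7: i11 ld  tail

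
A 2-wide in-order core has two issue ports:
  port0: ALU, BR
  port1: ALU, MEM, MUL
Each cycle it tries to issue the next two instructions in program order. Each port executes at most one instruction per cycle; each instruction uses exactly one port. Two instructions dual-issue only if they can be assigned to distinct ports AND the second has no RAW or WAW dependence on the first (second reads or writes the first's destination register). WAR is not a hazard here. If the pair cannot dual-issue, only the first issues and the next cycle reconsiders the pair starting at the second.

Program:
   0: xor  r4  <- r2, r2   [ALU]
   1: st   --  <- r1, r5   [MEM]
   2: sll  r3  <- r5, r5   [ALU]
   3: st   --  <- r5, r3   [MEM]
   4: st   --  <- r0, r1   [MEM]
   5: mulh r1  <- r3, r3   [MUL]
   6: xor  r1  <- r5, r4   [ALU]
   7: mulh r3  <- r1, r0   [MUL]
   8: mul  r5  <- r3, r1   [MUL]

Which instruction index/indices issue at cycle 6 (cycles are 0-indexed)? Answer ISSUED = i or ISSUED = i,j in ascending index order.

  cy0 -> i0/i1 (xor.ALU;st.MEM) dual
  cy1 -> i2 (sll.ALU) RAW r3
  cy2 -> i3 (st.MEM) no-port MEM/MEM
  cy3 -> i4 (st.MEM) no-port MEM/MUL
  cy4 -> i5 (mulh.MUL) WAW r1
  cy5 -> i6 (xor.ALU) RAW r1
  cy6 -> i7 (mulh.MUL) no-port MUL/MUL
  cy7 -> i8 (mul.MUL) tail

ISSUED = 7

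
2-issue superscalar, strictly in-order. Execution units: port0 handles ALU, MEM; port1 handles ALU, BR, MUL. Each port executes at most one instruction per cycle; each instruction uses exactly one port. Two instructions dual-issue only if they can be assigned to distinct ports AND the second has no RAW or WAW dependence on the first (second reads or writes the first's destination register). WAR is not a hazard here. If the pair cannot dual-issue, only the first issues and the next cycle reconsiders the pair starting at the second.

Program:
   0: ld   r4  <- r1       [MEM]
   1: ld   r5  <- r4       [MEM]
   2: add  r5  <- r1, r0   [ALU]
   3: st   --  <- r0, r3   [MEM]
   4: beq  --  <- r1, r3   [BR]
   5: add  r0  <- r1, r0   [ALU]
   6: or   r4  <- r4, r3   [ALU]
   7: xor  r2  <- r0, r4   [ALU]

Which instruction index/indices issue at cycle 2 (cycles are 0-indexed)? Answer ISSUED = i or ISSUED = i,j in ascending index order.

ISSUED = 2,3

t=0 i0:ld ; no-port MEM/MEM
t=1 i1:ld ; WAW r5
t=2 i2+i3:add st ; pair
t=3 i4+i5:beq add ; pair
t=4 i6:or ; RAW r4
t=5 i7:xor ; tail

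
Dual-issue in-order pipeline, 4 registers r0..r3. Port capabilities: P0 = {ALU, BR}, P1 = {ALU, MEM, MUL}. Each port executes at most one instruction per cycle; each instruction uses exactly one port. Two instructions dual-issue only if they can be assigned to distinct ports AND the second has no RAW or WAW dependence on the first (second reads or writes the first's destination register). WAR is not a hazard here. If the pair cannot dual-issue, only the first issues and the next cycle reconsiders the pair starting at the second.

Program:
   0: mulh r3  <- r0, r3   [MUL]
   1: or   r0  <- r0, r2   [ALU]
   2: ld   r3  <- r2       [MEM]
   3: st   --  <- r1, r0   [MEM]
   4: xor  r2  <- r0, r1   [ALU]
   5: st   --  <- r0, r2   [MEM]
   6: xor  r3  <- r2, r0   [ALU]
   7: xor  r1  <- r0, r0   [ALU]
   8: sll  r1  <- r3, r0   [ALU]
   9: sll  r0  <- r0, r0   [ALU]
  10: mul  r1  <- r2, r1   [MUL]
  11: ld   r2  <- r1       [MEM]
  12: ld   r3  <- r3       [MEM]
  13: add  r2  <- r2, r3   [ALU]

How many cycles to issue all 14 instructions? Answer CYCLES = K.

CYCLES = 10

#0 head=0: mulh+or i0+i1 2-wide
#1 head=2: ld i2 no-port MEM/MEM
#2 head=3: st+xor i3+i4 2-wide
#3 head=5: st+xor i5+i6 2-wide
#4 head=7: xor i7 WAW r1
#5 head=8: sll+sll i8+i9 2-wide
#6 head=10: mul i10 no-port MUL/MEM
#7 head=11: ld i11 no-port MEM/MEM
#8 head=12: ld i12 RAW r3
#9 head=13: add i13 tail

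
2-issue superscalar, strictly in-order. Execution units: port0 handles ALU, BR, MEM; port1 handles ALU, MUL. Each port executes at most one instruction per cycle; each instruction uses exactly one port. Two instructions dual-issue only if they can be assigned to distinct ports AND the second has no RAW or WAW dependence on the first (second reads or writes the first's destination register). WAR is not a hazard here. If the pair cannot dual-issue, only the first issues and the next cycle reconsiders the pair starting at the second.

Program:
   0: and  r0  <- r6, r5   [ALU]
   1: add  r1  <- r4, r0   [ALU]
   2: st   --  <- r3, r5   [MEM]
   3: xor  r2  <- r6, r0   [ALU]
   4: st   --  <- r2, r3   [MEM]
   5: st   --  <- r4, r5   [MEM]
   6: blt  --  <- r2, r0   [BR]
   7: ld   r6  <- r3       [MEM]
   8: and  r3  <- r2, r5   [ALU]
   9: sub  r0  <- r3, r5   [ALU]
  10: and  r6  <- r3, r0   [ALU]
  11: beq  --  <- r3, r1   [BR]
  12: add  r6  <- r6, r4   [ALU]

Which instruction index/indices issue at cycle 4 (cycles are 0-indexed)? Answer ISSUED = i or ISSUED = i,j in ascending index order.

t=0 i0:and ; RAW r0
t=1 i1&i2:add/st ; dual
t=2 i3:xor ; RAW r2
t=3 i4:st ; no-port MEM/MEM
t=4 i5:st ; no-port MEM/BR
t=5 i6:blt ; no-port BR/MEM
t=6 i7&i8:ld/and ; dual
t=7 i9:sub ; RAW r0
t=8 i10&i11:and/beq ; dual
t=9 i12:add ; tail

ISSUED = 5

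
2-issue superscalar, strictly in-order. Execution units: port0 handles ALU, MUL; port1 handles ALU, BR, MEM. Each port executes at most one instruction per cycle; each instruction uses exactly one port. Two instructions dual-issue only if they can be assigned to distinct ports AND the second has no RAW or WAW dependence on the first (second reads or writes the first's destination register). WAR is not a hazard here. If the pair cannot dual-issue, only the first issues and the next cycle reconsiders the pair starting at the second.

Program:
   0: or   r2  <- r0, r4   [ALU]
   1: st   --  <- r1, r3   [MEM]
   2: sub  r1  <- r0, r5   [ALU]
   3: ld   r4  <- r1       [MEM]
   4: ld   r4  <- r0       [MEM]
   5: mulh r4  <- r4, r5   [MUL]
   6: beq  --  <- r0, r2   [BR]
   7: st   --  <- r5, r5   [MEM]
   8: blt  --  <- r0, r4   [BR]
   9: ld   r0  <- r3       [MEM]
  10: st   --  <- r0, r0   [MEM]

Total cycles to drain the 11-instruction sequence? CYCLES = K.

c0: i0+i1 or+st  2-wide
c1: i2 sub  RAW r1
c2: i3 ld  no-port MEM/MEM
c3: i4 ld  RAW+WAW r4
c4: i5+i6 mulh+beq  2-wide
c5: i7 st  no-port MEM/BR
c6: i8 blt  no-port BR/MEM
c7: i9 ld  no-port MEM/MEM
c8: i10 st  tail

CYCLES = 9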